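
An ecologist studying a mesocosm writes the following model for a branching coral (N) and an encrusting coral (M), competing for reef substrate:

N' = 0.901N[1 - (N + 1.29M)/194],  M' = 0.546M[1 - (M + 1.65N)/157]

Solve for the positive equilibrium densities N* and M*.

Setting both brackets to zero gives the nullclines N + 1.29M = 194 and 1.65N + M = 157.
Substituting M = 157 - 1.65N into the first: N(1 - 1.29·1.65) = 194 - 1.29·157.
So N* = -8.53/-1.13 = 7.56, and then M* = 157 - 1.65·7.56 = 145.

N* ≈ 7.56, M* ≈ 145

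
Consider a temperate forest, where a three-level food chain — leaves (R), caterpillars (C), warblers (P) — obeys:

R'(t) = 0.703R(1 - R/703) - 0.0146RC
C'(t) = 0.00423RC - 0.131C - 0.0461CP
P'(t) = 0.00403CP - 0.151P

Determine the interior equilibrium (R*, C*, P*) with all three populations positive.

R* ≈ 156, C* ≈ 37.5, P* ≈ 11.5

From dP/dt = 0: 0.00403C* = 0.151, so C* = 37.5.
From dR/dt = 0: 0.703(1 - R*/703) = 0.0146·37.5, giving R* = 703·(1 - 0.778) = 156.
From dC/dt = 0: 0.00423·156 - 0.131 = 0.0461P*, so P* = 0.529/0.0461 = 11.5.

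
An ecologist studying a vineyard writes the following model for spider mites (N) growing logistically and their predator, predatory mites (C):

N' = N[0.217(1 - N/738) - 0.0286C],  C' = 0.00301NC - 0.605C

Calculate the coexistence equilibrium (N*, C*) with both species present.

From dC/dt = 0 with C > 0: 0.00301N* = 0.605, so N* = 201.
Substitute into dN/dt = 0: 0.217(1 - 201/738) = 0.0286C*.
The bracket is 0.728, giving C* = 0.158/0.0286 = 5.52.

N* ≈ 201, C* ≈ 5.52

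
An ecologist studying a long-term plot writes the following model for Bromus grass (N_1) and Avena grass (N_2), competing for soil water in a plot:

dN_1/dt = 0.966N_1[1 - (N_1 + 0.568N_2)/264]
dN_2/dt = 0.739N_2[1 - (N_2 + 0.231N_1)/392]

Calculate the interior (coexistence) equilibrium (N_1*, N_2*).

N_1* ≈ 47.6, N_2* ≈ 381

Setting both brackets to zero gives the nullclines N_1 + 0.568N_2 = 264 and 0.231N_1 + N_2 = 392.
Substituting N_2 = 392 - 0.231N_1 into the first: N_1(1 - 0.568·0.231) = 264 - 0.568·392.
So N_1* = 41.3/0.869 = 47.6, and then N_2* = 392 - 0.231·47.6 = 381.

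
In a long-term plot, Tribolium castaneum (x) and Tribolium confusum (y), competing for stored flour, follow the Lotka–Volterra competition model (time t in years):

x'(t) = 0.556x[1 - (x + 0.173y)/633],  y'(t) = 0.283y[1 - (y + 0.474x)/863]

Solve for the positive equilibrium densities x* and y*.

x* ≈ 527, y* ≈ 613

Setting both brackets to zero gives the nullclines x + 0.173y = 633 and 0.474x + y = 863.
Substituting y = 863 - 0.474x into the first: x(1 - 0.173·0.474) = 633 - 0.173·863.
So x* = 484/0.918 = 527, and then y* = 863 - 0.474·527 = 613.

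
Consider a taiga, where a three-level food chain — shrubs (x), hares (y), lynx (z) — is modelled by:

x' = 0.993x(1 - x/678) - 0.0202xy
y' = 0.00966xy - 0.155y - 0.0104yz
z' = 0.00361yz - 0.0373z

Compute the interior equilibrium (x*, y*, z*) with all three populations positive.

x* ≈ 535, y* ≈ 10.3, z* ≈ 482

From dz/dt = 0: 0.00361y* = 0.0373, so y* = 10.3.
From dx/dt = 0: 0.993(1 - x*/678) = 0.0202·10.3, giving x* = 678·(1 - 0.21) = 535.
From dy/dt = 0: 0.00966·535 - 0.155 = 0.0104z*, so z* = 5.02/0.0104 = 482.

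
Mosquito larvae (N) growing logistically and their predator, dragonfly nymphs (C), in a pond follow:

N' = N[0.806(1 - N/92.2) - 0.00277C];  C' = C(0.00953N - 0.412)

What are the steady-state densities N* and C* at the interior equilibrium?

From dC/dt = 0 with C > 0: 0.00953N* = 0.412, so N* = 43.2.
Substitute into dN/dt = 0: 0.806(1 - 43.2/92.2) = 0.00277C*.
The bracket is 0.531, giving C* = 0.428/0.00277 = 155.

N* ≈ 43.2, C* ≈ 155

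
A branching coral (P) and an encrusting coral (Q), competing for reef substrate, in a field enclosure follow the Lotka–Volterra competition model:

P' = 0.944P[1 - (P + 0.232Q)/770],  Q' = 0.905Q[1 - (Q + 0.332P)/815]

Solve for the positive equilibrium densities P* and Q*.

P* ≈ 629, Q* ≈ 606

Setting both brackets to zero gives the nullclines P + 0.232Q = 770 and 0.332P + Q = 815.
Substituting Q = 815 - 0.332P into the first: P(1 - 0.232·0.332) = 770 - 0.232·815.
So P* = 581/0.923 = 629, and then Q* = 815 - 0.332·629 = 606.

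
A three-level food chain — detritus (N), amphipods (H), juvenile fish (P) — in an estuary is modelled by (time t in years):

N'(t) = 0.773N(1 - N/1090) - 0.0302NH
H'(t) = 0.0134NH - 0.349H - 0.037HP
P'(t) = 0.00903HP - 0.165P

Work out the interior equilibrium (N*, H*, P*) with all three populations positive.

From dP/dt = 0: 0.00903H* = 0.165, so H* = 18.3.
From dN/dt = 0: 0.773(1 - N*/1090) = 0.0302·18.3, giving N* = 1090·(1 - 0.714) = 312.
From dH/dt = 0: 0.0134·312 - 0.349 = 0.037P*, so P* = 3.83/0.037 = 104.

N* ≈ 312, H* ≈ 18.3, P* ≈ 104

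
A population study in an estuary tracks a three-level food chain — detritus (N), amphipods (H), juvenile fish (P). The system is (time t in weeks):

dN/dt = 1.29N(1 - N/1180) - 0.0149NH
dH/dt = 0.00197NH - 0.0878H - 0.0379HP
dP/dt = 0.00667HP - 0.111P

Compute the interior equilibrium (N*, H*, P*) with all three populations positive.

From dP/dt = 0: 0.00667H* = 0.111, so H* = 16.6.
From dN/dt = 0: 1.29(1 - N*/1180) = 0.0149·16.6, giving N* = 1180·(1 - 0.192) = 953.
From dH/dt = 0: 0.00197·953 - 0.0878 = 0.0379P*, so P* = 1.79/0.0379 = 47.2.

N* ≈ 953, H* ≈ 16.6, P* ≈ 47.2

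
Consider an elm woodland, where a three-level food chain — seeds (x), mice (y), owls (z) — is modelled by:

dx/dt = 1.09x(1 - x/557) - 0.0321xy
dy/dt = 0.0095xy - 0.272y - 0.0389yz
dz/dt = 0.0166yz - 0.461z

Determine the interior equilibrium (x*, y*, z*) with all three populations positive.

x* ≈ 101, y* ≈ 27.8, z* ≈ 17.8

From dz/dt = 0: 0.0166y* = 0.461, so y* = 27.8.
From dx/dt = 0: 1.09(1 - x*/557) = 0.0321·27.8, giving x* = 557·(1 - 0.818) = 101.
From dy/dt = 0: 0.0095·101 - 0.272 = 0.0389z*, so z* = 0.692/0.0389 = 17.8.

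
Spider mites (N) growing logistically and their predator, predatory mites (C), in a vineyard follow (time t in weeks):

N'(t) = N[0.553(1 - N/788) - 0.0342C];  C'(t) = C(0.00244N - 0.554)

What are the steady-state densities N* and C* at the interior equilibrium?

N* ≈ 227, C* ≈ 11.5

From dC/dt = 0 with C > 0: 0.00244N* = 0.554, so N* = 227.
Substitute into dN/dt = 0: 0.553(1 - 227/788) = 0.0342C*.
The bracket is 0.712, giving C* = 0.394/0.0342 = 11.5.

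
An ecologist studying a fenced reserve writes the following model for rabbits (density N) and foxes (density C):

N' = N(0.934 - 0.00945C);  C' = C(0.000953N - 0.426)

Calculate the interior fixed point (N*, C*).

Set dC/dt = 0 with C > 0: 0.000953N - 0.426 = 0, so N* = 0.426/0.000953 = 447.
Set dN/dt = 0 with N > 0: 0.934 - 0.00945C = 0, so C* = 0.934/0.00945 = 98.8.

N* ≈ 447, C* ≈ 98.8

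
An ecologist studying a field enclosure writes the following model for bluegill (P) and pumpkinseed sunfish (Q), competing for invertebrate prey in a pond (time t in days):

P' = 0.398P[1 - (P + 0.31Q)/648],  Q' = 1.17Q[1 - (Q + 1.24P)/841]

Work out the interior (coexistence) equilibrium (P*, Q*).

Setting both brackets to zero gives the nullclines P + 0.31Q = 648 and 1.24P + Q = 841.
Substituting Q = 841 - 1.24P into the first: P(1 - 0.31·1.24) = 648 - 0.31·841.
So P* = 387/0.616 = 629, and then Q* = 841 - 1.24·629 = 60.9.

P* ≈ 629, Q* ≈ 60.9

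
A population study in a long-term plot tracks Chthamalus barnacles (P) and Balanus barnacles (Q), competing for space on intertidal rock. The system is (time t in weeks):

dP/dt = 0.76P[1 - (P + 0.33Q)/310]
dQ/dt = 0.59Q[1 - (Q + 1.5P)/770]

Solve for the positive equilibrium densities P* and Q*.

Setting both brackets to zero gives the nullclines P + 0.33Q = 310 and 1.5P + Q = 770.
Substituting Q = 770 - 1.5P into the first: P(1 - 0.33·1.5) = 310 - 0.33·770.
So P* = 55.9/0.505 = 111, and then Q* = 770 - 1.5·111 = 604.

P* ≈ 111, Q* ≈ 604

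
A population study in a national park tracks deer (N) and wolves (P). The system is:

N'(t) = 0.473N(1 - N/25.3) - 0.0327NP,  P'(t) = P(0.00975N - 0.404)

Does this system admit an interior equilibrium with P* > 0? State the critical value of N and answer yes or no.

The predator equation gives dP/dt > 0 only when N > 0.404/0.00975 = 41.4.
Without the predator, N → K = 25.3. Since 25.3 < 41.4, the predator cannot invade.

Threshold N = 41.4; K < 41.4, so no, the predator goes extinct.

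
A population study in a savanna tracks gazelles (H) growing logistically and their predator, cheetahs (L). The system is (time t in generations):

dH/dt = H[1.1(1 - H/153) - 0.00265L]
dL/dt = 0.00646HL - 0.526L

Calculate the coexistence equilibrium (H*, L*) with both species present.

H* ≈ 81.4, L* ≈ 194

From dL/dt = 0 with L > 0: 0.00646H* = 0.526, so H* = 81.4.
Substitute into dH/dt = 0: 1.1(1 - 81.4/153) = 0.00265L*.
The bracket is 0.468, giving L* = 0.515/0.00265 = 194.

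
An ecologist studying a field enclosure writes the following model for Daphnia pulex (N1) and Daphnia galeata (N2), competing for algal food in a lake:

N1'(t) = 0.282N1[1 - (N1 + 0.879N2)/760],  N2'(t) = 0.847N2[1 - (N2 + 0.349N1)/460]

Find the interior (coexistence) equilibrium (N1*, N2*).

N1* ≈ 513, N2* ≈ 281

Setting both brackets to zero gives the nullclines N1 + 0.879N2 = 760 and 0.349N1 + N2 = 460.
Substituting N2 = 460 - 0.349N1 into the first: N1(1 - 0.879·0.349) = 760 - 0.879·460.
So N1* = 356/0.693 = 513, and then N2* = 460 - 0.349·513 = 281.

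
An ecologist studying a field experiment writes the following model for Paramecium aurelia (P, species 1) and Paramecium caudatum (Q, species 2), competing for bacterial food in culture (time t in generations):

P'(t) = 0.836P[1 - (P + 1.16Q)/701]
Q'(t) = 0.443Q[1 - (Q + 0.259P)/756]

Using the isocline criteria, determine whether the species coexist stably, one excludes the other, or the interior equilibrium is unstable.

species 2 excludes species 1

Compare the nullcline intercepts: K1/α12 = 701/1.16 = 604 < K2 = 756; K2/α21 = 756/0.259 = 2920 > K1 = 701.
Since the inequalities point opposite ways, species 2 can invade but species 1 cannot.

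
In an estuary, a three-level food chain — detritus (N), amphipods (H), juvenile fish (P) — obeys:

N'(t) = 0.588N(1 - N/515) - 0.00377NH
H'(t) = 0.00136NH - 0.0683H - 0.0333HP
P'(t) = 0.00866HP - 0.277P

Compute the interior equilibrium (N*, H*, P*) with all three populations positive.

N* ≈ 409, H* ≈ 32, P* ≈ 14.7

From dP/dt = 0: 0.00866H* = 0.277, so H* = 32.
From dN/dt = 0: 0.588(1 - N*/515) = 0.00377·32, giving N* = 515·(1 - 0.205) = 409.
From dH/dt = 0: 0.00136·409 - 0.0683 = 0.0333P*, so P* = 0.488/0.0333 = 14.7.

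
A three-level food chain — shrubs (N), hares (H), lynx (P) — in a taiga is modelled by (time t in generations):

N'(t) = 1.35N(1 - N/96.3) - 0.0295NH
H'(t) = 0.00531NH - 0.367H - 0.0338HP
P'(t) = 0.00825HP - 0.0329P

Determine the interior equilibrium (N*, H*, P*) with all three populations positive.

From dP/dt = 0: 0.00825H* = 0.0329, so H* = 3.99.
From dN/dt = 0: 1.35(1 - N*/96.3) = 0.0295·3.99, giving N* = 96.3·(1 - 0.0871) = 87.9.
From dH/dt = 0: 0.00531·87.9 - 0.367 = 0.0338P*, so P* = 0.0998/0.0338 = 2.95.

N* ≈ 87.9, H* ≈ 3.99, P* ≈ 2.95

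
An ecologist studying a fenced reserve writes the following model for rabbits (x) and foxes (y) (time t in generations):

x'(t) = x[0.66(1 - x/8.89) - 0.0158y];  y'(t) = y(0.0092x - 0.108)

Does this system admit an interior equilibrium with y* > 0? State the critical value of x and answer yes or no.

The predator equation gives dy/dt > 0 only when x > 0.108/0.0092 = 11.7.
Without the predator, x → K = 8.89. Since 8.89 < 11.7, the predator cannot invade.

Threshold x = 11.7; K < 11.7, so no, the predator goes extinct.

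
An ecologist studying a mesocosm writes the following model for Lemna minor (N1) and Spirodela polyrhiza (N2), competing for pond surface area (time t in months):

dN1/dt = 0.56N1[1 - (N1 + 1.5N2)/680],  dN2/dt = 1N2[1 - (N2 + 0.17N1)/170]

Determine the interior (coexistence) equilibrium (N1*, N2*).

Setting both brackets to zero gives the nullclines N1 + 1.5N2 = 680 and 0.17N1 + N2 = 170.
Substituting N2 = 170 - 0.17N1 into the first: N1(1 - 1.5·0.17) = 680 - 1.5·170.
So N1* = 425/0.745 = 570, and then N2* = 170 - 0.17·570 = 73.

N1* ≈ 570, N2* ≈ 73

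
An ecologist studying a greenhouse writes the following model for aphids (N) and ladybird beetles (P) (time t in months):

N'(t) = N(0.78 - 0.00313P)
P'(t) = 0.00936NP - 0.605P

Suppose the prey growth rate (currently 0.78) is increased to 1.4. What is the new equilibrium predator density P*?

At the interior fixed point, setting dN/dt = 0 with N > 0 fixes P* = (prey growth rate)/(NP coefficient) — independent of the other coefficients.
With the change, P* = 1.4/0.00313 = 447; it rises from 249.

P* ≈ 447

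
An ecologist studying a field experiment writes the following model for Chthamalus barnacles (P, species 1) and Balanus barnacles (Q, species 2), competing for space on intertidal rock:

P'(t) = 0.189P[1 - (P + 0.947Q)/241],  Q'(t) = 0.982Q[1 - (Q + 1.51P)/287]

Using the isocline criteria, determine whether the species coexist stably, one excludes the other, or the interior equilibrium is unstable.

unstable coexistence (outcome depends on initial conditions)

Compare the nullcline intercepts: K1/α12 = 241/0.947 = 254 < K2 = 287; K2/α21 = 287/1.51 = 190 < K1 = 241.
Since both are reversed, neither can invade when rare; the interior point is a saddle.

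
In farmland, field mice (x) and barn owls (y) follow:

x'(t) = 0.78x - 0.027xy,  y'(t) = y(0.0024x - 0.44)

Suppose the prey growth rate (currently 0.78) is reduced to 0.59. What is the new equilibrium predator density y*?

y* ≈ 21.9

At the interior fixed point, setting dx/dt = 0 with x > 0 fixes y* = (prey growth rate)/(xy coefficient) — independent of the other coefficients.
With the change, y* = 0.59/0.027 = 21.9; it falls from 28.9.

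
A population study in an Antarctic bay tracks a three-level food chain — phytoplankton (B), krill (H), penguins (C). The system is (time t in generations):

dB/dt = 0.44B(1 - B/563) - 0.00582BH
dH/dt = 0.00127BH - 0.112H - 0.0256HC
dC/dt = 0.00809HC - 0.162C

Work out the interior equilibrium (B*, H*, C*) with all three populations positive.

B* ≈ 414, H* ≈ 20, C* ≈ 16.2

From dC/dt = 0: 0.00809H* = 0.162, so H* = 20.
From dB/dt = 0: 0.44(1 - B*/563) = 0.00582·20, giving B* = 563·(1 - 0.265) = 414.
From dH/dt = 0: 0.00127·414 - 0.112 = 0.0256C*, so C* = 0.414/0.0256 = 16.2.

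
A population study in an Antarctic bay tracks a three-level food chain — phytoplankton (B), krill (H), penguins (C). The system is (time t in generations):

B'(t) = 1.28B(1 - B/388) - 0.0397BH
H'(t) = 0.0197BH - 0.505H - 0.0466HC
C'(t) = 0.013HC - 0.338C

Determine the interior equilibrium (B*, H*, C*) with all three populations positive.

From dC/dt = 0: 0.013H* = 0.338, so H* = 26.
From dB/dt = 0: 1.28(1 - B*/388) = 0.0397·26, giving B* = 388·(1 - 0.806) = 75.1.
From dH/dt = 0: 0.0197·75.1 - 0.505 = 0.0466C*, so C* = 0.975/0.0466 = 20.9.

B* ≈ 75.1, H* ≈ 26, C* ≈ 20.9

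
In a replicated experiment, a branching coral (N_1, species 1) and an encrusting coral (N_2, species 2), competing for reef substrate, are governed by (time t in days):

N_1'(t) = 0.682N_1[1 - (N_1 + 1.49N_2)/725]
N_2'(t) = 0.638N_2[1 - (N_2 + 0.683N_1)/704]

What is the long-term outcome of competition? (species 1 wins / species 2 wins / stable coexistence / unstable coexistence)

Compare the nullcline intercepts: K1/α12 = 725/1.49 = 487 < K2 = 704; K2/α21 = 704/0.683 = 1030 > K1 = 725.
Since the inequalities point opposite ways, species 2 can invade but species 1 cannot.

species 2 excludes species 1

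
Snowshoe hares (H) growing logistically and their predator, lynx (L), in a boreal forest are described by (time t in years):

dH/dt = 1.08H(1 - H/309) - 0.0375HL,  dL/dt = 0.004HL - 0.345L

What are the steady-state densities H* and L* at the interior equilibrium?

H* ≈ 86.2, L* ≈ 20.8

From dL/dt = 0 with L > 0: 0.004H* = 0.345, so H* = 86.2.
Substitute into dH/dt = 0: 1.08(1 - 86.2/309) = 0.0375L*.
The bracket is 0.721, giving L* = 0.779/0.0375 = 20.8.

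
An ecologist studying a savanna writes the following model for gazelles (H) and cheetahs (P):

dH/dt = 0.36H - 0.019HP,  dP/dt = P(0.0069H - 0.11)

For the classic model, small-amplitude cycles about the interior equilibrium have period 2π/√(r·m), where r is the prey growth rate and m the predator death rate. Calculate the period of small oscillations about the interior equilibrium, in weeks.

T ≈ 31.6 weeks

Here r = 0.36 and m = 0.11, so r·m = 0.0396.
ω = √0.0396 = 0.199 per week, hence T = 2π/ω ≈ 31.6 weeks.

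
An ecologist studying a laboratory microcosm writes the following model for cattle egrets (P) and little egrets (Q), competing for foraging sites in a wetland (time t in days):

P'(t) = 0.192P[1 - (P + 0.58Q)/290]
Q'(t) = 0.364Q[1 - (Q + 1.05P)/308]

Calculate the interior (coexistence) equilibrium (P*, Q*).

Setting both brackets to zero gives the nullclines P + 0.58Q = 290 and 1.05P + Q = 308.
Substituting Q = 308 - 1.05P into the first: P(1 - 0.58·1.05) = 290 - 0.58·308.
So P* = 111/0.391 = 285, and then Q* = 308 - 1.05·285 = 8.95.

P* ≈ 285, Q* ≈ 8.95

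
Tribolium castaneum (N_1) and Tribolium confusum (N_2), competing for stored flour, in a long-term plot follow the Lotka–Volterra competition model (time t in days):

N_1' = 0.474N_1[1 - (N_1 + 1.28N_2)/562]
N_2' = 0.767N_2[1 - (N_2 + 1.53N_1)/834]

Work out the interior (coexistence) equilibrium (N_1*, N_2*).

Setting both brackets to zero gives the nullclines N_1 + 1.28N_2 = 562 and 1.53N_1 + N_2 = 834.
Substituting N_2 = 834 - 1.53N_1 into the first: N_1(1 - 1.28·1.53) = 562 - 1.28·834.
So N_1* = -506/-0.958 = 527, and then N_2* = 834 - 1.53·527 = 27.

N_1* ≈ 527, N_2* ≈ 27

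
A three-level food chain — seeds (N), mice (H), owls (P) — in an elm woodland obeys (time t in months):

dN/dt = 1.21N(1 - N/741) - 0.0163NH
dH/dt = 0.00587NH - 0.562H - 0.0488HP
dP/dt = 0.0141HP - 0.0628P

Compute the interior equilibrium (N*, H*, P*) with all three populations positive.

From dP/dt = 0: 0.0141H* = 0.0628, so H* = 4.45.
From dN/dt = 0: 1.21(1 - N*/741) = 0.0163·4.45, giving N* = 741·(1 - 0.06) = 697.
From dH/dt = 0: 0.00587·697 - 0.562 = 0.0488P*, so P* = 3.53/0.0488 = 72.3.

N* ≈ 697, H* ≈ 4.45, P* ≈ 72.3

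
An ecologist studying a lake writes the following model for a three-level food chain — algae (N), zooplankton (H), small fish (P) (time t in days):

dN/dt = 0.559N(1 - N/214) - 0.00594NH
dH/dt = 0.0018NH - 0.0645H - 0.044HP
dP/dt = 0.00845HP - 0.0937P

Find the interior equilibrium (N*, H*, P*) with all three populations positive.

N* ≈ 189, H* ≈ 11.1, P* ≈ 6.26

From dP/dt = 0: 0.00845H* = 0.0937, so H* = 11.1.
From dN/dt = 0: 0.559(1 - N*/214) = 0.00594·11.1, giving N* = 214·(1 - 0.118) = 189.
From dH/dt = 0: 0.0018·189 - 0.0645 = 0.044P*, so P* = 0.275/0.044 = 6.26.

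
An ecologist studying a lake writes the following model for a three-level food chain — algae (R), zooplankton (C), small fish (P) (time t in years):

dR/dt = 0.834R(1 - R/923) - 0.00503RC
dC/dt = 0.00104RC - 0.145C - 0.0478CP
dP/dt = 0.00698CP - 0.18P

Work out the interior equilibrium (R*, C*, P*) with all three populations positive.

From dP/dt = 0: 0.00698C* = 0.18, so C* = 25.8.
From dR/dt = 0: 0.834(1 - R*/923) = 0.00503·25.8, giving R* = 923·(1 - 0.156) = 779.
From dC/dt = 0: 0.00104·779 - 0.145 = 0.0478P*, so P* = 0.666/0.0478 = 13.9.

R* ≈ 779, C* ≈ 25.8, P* ≈ 13.9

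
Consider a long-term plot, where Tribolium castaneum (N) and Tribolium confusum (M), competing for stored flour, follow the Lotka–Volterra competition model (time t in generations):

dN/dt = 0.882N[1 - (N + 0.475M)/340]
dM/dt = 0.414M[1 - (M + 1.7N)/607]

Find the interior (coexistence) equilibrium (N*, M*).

N* ≈ 268, M* ≈ 151

Setting both brackets to zero gives the nullclines N + 0.475M = 340 and 1.7N + M = 607.
Substituting M = 607 - 1.7N into the first: N(1 - 0.475·1.7) = 340 - 0.475·607.
So N* = 51.7/0.193 = 268, and then M* = 607 - 1.7·268 = 151.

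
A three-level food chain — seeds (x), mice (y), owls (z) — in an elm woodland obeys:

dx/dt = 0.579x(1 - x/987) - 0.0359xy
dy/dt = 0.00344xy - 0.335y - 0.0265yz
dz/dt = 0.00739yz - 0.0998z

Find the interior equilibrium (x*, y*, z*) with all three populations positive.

From dz/dt = 0: 0.00739y* = 0.0998, so y* = 13.5.
From dx/dt = 0: 0.579(1 - x*/987) = 0.0359·13.5, giving x* = 987·(1 - 0.837) = 161.
From dy/dt = 0: 0.00344·161 - 0.335 = 0.0265z*, so z* = 0.217/0.0265 = 8.2.

x* ≈ 161, y* ≈ 13.5, z* ≈ 8.2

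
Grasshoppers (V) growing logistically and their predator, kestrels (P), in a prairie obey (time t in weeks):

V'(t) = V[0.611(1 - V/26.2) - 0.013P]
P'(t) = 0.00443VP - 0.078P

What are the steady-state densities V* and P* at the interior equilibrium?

V* ≈ 17.6, P* ≈ 15.4

From dP/dt = 0 with P > 0: 0.00443V* = 0.078, so V* = 17.6.
Substitute into dV/dt = 0: 0.611(1 - 17.6/26.2) = 0.013P*.
The bracket is 0.328, giving P* = 0.2/0.013 = 15.4.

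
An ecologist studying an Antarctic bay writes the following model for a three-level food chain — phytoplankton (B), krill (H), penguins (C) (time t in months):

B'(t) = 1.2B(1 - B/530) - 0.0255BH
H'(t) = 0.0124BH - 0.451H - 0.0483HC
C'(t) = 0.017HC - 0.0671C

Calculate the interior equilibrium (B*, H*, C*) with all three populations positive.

From dC/dt = 0: 0.017H* = 0.0671, so H* = 3.95.
From dB/dt = 0: 1.2(1 - B*/530) = 0.0255·3.95, giving B* = 530·(1 - 0.0839) = 486.
From dH/dt = 0: 0.0124·486 - 0.451 = 0.0483C*, so C* = 5.57/0.0483 = 115.

B* ≈ 486, H* ≈ 3.95, C* ≈ 115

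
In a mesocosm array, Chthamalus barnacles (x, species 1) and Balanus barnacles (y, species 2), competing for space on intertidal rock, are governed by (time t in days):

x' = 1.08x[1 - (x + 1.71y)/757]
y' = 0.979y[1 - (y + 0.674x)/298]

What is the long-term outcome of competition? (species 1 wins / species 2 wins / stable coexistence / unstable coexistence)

species 1 excludes species 2

Compare the nullcline intercepts: K1/α12 = 757/1.71 = 443 > K2 = 298; K2/α21 = 298/0.674 = 442 < K1 = 757.
Since the inequalities point opposite ways, species 1 can invade but species 2 cannot.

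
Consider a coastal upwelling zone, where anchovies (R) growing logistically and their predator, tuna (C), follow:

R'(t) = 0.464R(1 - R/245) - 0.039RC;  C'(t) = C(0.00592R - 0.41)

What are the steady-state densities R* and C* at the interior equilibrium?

From dC/dt = 0 with C > 0: 0.00592R* = 0.41, so R* = 69.3.
Substitute into dR/dt = 0: 0.464(1 - 69.3/245) = 0.039C*.
The bracket is 0.717, giving C* = 0.333/0.039 = 8.53.

R* ≈ 69.3, C* ≈ 8.53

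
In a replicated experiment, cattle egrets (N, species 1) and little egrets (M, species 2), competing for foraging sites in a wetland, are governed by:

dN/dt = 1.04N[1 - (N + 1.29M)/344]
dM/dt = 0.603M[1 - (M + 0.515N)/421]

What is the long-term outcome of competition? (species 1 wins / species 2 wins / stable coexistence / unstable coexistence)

species 2 excludes species 1

Compare the nullcline intercepts: K1/α12 = 344/1.29 = 267 < K2 = 421; K2/α21 = 421/0.515 = 817 > K1 = 344.
Since the inequalities point opposite ways, species 2 can invade but species 1 cannot.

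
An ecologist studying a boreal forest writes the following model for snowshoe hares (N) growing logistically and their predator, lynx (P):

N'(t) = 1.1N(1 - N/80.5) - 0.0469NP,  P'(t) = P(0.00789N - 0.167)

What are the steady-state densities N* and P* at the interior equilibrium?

N* ≈ 21.2, P* ≈ 17.3

From dP/dt = 0 with P > 0: 0.00789N* = 0.167, so N* = 21.2.
Substitute into dN/dt = 0: 1.1(1 - 21.2/80.5) = 0.0469P*.
The bracket is 0.737, giving P* = 0.811/0.0469 = 17.3.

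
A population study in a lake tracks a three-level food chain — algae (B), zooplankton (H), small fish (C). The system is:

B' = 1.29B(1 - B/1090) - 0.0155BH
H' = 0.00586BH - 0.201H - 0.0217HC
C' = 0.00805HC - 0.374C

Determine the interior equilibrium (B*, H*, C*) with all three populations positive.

B* ≈ 482, H* ≈ 46.5, C* ≈ 121

From dC/dt = 0: 0.00805H* = 0.374, so H* = 46.5.
From dB/dt = 0: 1.29(1 - B*/1090) = 0.0155·46.5, giving B* = 1090·(1 - 0.558) = 482.
From dH/dt = 0: 0.00586·482 - 0.201 = 0.0217C*, so C* = 2.62/0.0217 = 121.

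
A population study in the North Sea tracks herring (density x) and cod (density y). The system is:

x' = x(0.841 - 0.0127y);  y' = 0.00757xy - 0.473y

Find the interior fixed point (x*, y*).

Set dy/dt = 0 with y > 0: 0.00757x - 0.473 = 0, so x* = 0.473/0.00757 = 62.5.
Set dx/dt = 0 with x > 0: 0.841 - 0.0127y = 0, so y* = 0.841/0.0127 = 66.2.

x* ≈ 62.5, y* ≈ 66.2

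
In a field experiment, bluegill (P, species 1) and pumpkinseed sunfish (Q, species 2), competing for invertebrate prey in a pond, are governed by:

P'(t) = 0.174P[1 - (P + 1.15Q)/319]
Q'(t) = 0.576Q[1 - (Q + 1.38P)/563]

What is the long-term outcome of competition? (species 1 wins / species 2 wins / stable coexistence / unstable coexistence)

Compare the nullcline intercepts: K1/α12 = 319/1.15 = 277 < K2 = 563; K2/α21 = 563/1.38 = 408 > K1 = 319.
Since the inequalities point opposite ways, species 2 can invade but species 1 cannot.

species 2 excludes species 1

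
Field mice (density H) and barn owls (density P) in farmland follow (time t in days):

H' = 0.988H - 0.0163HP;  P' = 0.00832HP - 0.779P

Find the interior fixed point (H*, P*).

Set dP/dt = 0 with P > 0: 0.00832H - 0.779 = 0, so H* = 0.779/0.00832 = 93.6.
Set dH/dt = 0 with H > 0: 0.988 - 0.0163P = 0, so P* = 0.988/0.0163 = 60.6.

H* ≈ 93.6, P* ≈ 60.6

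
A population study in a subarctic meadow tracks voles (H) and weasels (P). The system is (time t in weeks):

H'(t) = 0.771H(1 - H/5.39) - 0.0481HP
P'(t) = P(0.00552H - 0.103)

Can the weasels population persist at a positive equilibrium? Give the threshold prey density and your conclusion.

Threshold H = 18.7; K < 18.7, so no, the predator goes extinct.

The predator equation gives dP/dt > 0 only when H > 0.103/0.00552 = 18.7.
Without the predator, H → K = 5.39. Since 5.39 < 18.7, the predator cannot invade.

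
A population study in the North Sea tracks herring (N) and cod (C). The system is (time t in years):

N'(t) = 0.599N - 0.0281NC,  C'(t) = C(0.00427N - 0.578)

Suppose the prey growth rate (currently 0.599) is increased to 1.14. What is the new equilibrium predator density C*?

At the interior fixed point, setting dN/dt = 0 with N > 0 fixes C* = (prey growth rate)/(NC coefficient) — independent of the other coefficients.
With the change, C* = 1.14/0.0281 = 40.6; it rises from 21.3.

C* ≈ 40.6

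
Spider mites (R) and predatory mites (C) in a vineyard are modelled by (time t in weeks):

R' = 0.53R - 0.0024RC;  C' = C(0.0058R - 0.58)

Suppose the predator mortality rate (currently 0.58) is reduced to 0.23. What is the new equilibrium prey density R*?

At the interior fixed point, setting dC/dt = 0 with C > 0 fixes R* = (predator death rate)/(RC coefficient) — independent of the other coefficients.
With the change, R* = 0.23/0.0058 = 39.7; it falls from 100.

R* ≈ 39.7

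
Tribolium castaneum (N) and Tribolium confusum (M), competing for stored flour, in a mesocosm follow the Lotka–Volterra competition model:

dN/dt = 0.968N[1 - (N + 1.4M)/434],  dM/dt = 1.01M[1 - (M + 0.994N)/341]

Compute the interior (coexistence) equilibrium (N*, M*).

Setting both brackets to zero gives the nullclines N + 1.4M = 434 and 0.994N + M = 341.
Substituting M = 341 - 0.994N into the first: N(1 - 1.4·0.994) = 434 - 1.4·341.
So N* = -43.4/-0.392 = 111, and then M* = 341 - 0.994·111 = 231.

N* ≈ 111, M* ≈ 231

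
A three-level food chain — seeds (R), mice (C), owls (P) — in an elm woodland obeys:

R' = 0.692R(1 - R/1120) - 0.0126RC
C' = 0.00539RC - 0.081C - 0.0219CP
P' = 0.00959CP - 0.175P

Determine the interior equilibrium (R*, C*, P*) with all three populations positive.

R* ≈ 748, C* ≈ 18.2, P* ≈ 180

From dP/dt = 0: 0.00959C* = 0.175, so C* = 18.2.
From dR/dt = 0: 0.692(1 - R*/1120) = 0.0126·18.2, giving R* = 1120·(1 - 0.332) = 748.
From dC/dt = 0: 0.00539·748 - 0.081 = 0.0219P*, so P* = 3.95/0.0219 = 180.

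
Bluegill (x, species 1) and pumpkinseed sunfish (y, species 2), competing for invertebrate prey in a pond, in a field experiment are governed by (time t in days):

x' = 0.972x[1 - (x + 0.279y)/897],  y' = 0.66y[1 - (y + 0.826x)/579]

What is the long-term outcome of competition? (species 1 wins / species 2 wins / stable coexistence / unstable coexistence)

Compare the nullcline intercepts: K1/α12 = 897/0.279 = 3220 > K2 = 579; K2/α21 = 579/0.826 = 701 < K1 = 897.
Since the inequalities point opposite ways, species 1 can invade but species 2 cannot.

species 1 excludes species 2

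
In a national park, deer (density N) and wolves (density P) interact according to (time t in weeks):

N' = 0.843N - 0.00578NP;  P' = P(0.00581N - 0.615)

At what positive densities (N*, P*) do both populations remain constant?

N* ≈ 106, P* ≈ 146

Set dP/dt = 0 with P > 0: 0.00581N - 0.615 = 0, so N* = 0.615/0.00581 = 106.
Set dN/dt = 0 with N > 0: 0.843 - 0.00578P = 0, so P* = 0.843/0.00578 = 146.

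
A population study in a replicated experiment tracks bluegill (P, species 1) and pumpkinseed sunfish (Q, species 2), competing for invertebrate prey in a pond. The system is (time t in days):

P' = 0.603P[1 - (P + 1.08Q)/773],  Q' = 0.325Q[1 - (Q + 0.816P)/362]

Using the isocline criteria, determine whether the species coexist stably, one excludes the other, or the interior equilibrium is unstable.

species 1 excludes species 2

Compare the nullcline intercepts: K1/α12 = 773/1.08 = 716 > K2 = 362; K2/α21 = 362/0.816 = 444 < K1 = 773.
Since the inequalities point opposite ways, species 1 can invade but species 2 cannot.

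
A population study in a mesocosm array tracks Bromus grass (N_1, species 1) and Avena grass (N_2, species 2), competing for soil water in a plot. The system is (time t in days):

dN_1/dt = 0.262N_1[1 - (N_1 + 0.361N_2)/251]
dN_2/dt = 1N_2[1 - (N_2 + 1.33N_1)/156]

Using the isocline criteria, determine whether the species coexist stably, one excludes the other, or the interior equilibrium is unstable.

Compare the nullcline intercepts: K1/α12 = 251/0.361 = 695 > K2 = 156; K2/α21 = 156/1.33 = 117 < K1 = 251.
Since the inequalities point opposite ways, species 1 can invade but species 2 cannot.

species 1 excludes species 2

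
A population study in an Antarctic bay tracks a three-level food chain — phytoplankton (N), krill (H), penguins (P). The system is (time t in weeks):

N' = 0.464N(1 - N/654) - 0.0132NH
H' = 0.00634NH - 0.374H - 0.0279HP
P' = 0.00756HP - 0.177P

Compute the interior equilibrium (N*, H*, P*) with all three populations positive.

From dP/dt = 0: 0.00756H* = 0.177, so H* = 23.4.
From dN/dt = 0: 0.464(1 - N*/654) = 0.0132·23.4, giving N* = 654·(1 - 0.666) = 218.
From dH/dt = 0: 0.00634·218 - 0.374 = 0.0279P*, so P* = 1.01/0.0279 = 36.2.

N* ≈ 218, H* ≈ 23.4, P* ≈ 36.2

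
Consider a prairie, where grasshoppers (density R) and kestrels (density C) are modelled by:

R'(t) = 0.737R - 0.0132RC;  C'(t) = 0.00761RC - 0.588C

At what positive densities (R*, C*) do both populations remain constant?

Set dC/dt = 0 with C > 0: 0.00761R - 0.588 = 0, so R* = 0.588/0.00761 = 77.3.
Set dR/dt = 0 with R > 0: 0.737 - 0.0132C = 0, so C* = 0.737/0.0132 = 55.8.

R* ≈ 77.3, C* ≈ 55.8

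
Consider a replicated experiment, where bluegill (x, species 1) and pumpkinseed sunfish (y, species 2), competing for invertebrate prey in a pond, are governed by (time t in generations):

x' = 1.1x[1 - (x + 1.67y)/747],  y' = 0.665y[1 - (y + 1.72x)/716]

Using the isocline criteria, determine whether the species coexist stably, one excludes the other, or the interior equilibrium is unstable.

unstable coexistence (outcome depends on initial conditions)

Compare the nullcline intercepts: K1/α12 = 747/1.67 = 447 < K2 = 716; K2/α21 = 716/1.72 = 416 < K1 = 747.
Since both are reversed, neither can invade when rare; the interior point is a saddle.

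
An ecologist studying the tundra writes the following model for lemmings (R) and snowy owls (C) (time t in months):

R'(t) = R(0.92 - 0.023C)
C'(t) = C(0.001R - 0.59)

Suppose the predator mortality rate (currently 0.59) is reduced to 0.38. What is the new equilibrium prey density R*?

At the interior fixed point, setting dC/dt = 0 with C > 0 fixes R* = (predator death rate)/(RC coefficient) — independent of the other coefficients.
With the change, R* = 0.38/0.001 = 380; it falls from 590.

R* ≈ 380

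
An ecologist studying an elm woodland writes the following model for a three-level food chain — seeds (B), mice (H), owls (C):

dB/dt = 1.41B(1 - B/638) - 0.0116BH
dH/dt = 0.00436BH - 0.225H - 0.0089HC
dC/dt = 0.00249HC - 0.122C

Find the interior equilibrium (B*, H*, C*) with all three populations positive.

From dC/dt = 0: 0.00249H* = 0.122, so H* = 49.
From dB/dt = 0: 1.41(1 - B*/638) = 0.0116·49, giving B* = 638·(1 - 0.403) = 381.
From dH/dt = 0: 0.00436·381 - 0.225 = 0.0089C*, so C* = 1.44/0.0089 = 161.

B* ≈ 381, H* ≈ 49, C* ≈ 161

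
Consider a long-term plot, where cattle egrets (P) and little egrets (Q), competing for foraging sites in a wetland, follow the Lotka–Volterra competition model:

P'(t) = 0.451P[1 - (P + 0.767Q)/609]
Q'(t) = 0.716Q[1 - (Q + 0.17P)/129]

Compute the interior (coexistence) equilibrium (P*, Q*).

P* ≈ 587, Q* ≈ 29.3

Setting both brackets to zero gives the nullclines P + 0.767Q = 609 and 0.17P + Q = 129.
Substituting Q = 129 - 0.17P into the first: P(1 - 0.767·0.17) = 609 - 0.767·129.
So P* = 510/0.87 = 587, and then Q* = 129 - 0.17·587 = 29.3.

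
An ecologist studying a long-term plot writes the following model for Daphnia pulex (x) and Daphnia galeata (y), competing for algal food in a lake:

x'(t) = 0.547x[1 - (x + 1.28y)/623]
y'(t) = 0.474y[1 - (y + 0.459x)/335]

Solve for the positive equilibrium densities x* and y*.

Setting both brackets to zero gives the nullclines x + 1.28y = 623 and 0.459x + y = 335.
Substituting y = 335 - 0.459x into the first: x(1 - 1.28·0.459) = 623 - 1.28·335.
So x* = 194/0.412 = 471, and then y* = 335 - 0.459·471 = 119.

x* ≈ 471, y* ≈ 119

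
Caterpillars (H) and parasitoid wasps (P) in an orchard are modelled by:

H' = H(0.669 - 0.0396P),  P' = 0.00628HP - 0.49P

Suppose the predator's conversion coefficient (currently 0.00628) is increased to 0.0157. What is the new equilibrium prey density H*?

H* ≈ 31.2

At the interior fixed point, setting dP/dt = 0 with P > 0 fixes H* = (predator death rate)/(HP coefficient) — independent of the other coefficients.
With the change, H* = 0.49/0.0157 = 31.2; it falls from 78.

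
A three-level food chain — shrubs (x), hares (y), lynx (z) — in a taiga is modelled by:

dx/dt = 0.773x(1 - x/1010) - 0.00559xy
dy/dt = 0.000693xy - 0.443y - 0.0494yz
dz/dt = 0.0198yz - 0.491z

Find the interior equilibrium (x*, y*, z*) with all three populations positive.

From dz/dt = 0: 0.0198y* = 0.491, so y* = 24.8.
From dx/dt = 0: 0.773(1 - x*/1010) = 0.00559·24.8, giving x* = 1010·(1 - 0.179) = 829.
From dy/dt = 0: 0.000693·829 - 0.443 = 0.0494z*, so z* = 0.131/0.0494 = 2.66.

x* ≈ 829, y* ≈ 24.8, z* ≈ 2.66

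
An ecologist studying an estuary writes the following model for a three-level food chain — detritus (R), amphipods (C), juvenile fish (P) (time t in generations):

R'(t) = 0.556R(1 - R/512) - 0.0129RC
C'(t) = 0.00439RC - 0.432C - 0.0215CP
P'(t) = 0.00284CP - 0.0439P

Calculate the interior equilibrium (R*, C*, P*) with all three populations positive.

From dP/dt = 0: 0.00284C* = 0.0439, so C* = 15.5.
From dR/dt = 0: 0.556(1 - R*/512) = 0.0129·15.5, giving R* = 512·(1 - 0.359) = 328.
From dC/dt = 0: 0.00439·328 - 0.432 = 0.0215P*, so P* = 1.01/0.0215 = 47.

R* ≈ 328, C* ≈ 15.5, P* ≈ 47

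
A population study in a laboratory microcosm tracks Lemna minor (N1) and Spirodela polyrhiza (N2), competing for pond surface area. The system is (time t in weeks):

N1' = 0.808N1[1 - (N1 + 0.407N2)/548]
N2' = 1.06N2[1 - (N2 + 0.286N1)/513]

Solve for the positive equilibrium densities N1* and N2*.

Setting both brackets to zero gives the nullclines N1 + 0.407N2 = 548 and 0.286N1 + N2 = 513.
Substituting N2 = 513 - 0.286N1 into the first: N1(1 - 0.407·0.286) = 548 - 0.407·513.
So N1* = 339/0.884 = 384, and then N2* = 513 - 0.286·384 = 403.

N1* ≈ 384, N2* ≈ 403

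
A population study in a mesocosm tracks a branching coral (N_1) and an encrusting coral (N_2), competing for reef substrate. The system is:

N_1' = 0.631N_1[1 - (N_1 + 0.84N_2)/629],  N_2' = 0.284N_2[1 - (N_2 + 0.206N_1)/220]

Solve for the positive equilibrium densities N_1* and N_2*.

N_1* ≈ 537, N_2* ≈ 109

Setting both brackets to zero gives the nullclines N_1 + 0.84N_2 = 629 and 0.206N_1 + N_2 = 220.
Substituting N_2 = 220 - 0.206N_1 into the first: N_1(1 - 0.84·0.206) = 629 - 0.84·220.
So N_1* = 444/0.827 = 537, and then N_2* = 220 - 0.206·537 = 109.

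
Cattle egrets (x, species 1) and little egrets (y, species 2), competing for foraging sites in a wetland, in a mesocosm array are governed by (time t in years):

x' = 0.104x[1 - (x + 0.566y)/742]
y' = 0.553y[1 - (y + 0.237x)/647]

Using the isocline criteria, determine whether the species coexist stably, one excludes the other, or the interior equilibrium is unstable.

stable coexistence

Compare the nullcline intercepts: K1/α12 = 742/0.566 = 1310 > K2 = 647; K2/α21 = 647/0.237 = 2730 > K1 = 742.
Since both inequalities hold, each species can invade when rare, so the interior equilibrium is stable.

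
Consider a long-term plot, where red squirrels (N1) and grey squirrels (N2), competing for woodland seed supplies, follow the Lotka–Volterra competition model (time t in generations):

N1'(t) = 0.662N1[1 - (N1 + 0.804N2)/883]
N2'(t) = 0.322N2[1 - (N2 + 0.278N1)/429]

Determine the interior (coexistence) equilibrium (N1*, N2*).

N1* ≈ 693, N2* ≈ 236

Setting both brackets to zero gives the nullclines N1 + 0.804N2 = 883 and 0.278N1 + N2 = 429.
Substituting N2 = 429 - 0.278N1 into the first: N1(1 - 0.804·0.278) = 883 - 0.804·429.
So N1* = 538/0.776 = 693, and then N2* = 429 - 0.278·693 = 236.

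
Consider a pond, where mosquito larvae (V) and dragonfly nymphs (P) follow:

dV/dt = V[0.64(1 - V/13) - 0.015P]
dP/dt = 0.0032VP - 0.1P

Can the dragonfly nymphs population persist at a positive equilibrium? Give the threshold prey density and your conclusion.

The predator equation gives dP/dt > 0 only when V > 0.1/0.0032 = 31.2.
Without the predator, V → K = 13. Since 13 < 31.2, the predator cannot invade.

Threshold V = 31.2; K < 31.2, so no, the predator goes extinct.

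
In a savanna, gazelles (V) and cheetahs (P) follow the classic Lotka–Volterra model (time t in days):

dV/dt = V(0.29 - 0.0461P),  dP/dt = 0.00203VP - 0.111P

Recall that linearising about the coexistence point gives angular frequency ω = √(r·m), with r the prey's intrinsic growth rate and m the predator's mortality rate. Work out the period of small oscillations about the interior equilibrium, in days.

Here r = 0.29 and m = 0.111, so r·m = 0.0322.
ω = √0.0322 = 0.179 per day, hence T = 2π/ω ≈ 35 days.

T ≈ 35 days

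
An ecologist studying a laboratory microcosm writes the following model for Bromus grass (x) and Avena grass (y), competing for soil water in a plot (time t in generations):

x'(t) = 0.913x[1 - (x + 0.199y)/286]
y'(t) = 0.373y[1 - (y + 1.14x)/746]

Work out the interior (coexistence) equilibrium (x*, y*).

x* ≈ 178, y* ≈ 543

Setting both brackets to zero gives the nullclines x + 0.199y = 286 and 1.14x + y = 746.
Substituting y = 746 - 1.14x into the first: x(1 - 0.199·1.14) = 286 - 0.199·746.
So x* = 138/0.773 = 178, and then y* = 746 - 1.14·178 = 543.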